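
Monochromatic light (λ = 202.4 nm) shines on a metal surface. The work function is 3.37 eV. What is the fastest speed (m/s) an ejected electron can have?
9.8456e+05 m/s

First, find the maximum kinetic energy:
E_photon = hc/λ = 6.1257 eV
KE_max = E_photon - φ = 6.1257 - 3.37 = 2.7557 eV

Convert to Joules: KE_max = 2.7557 × 1.602×10⁻¹⁹ J = 4.4151e-19 J

Then use KE = ½mv² to find velocity:
v = √(2·KE/m) = √(2 × 4.4151e-19 J / 9.109e-31 kg)
v = 9.8456e+05 m/s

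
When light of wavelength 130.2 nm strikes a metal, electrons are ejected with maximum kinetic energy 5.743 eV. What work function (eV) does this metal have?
3.78 eV

From Einstein's photoelectric equation: KE_max = hf - φ = hc/λ - φ

Rearranging for φ:
φ = hc/λ - KE_max

Calculate photon energy:
E_photon = hc/λ = 9.5226 eV

Therefore:
φ = 9.5226 - 5.743 = 3.78 eV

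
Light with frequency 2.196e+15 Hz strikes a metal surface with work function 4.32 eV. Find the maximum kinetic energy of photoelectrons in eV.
4.7619 eV

Using Einstein's photoelectric equation: KE_max = hf - φ

First, calculate the photon energy:
E_photon = hf = (6.626×10⁻³⁴ J·s)(2.196e+15 Hz)
E_photon = 9.0819 eV

Then, the maximum kinetic energy:
KE_max = E_photon - φ = 9.0819 eV - 4.32 eV = 4.7619 eV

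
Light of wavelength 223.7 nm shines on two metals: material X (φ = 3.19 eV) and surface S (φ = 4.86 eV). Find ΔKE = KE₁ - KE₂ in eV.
1.6700 eV

Using KE_max = hc/λ - φ for each metal:

Photon energy: E = hc/λ = 5.5424 eV

For material X (φ₁ = 3.19 eV):
KE₁ = E - φ₁ = 5.5424 - 3.19 = 2.3524 eV

For surface S (φ₂ = 4.86 eV):
KE₂ = E - φ₂ = 5.5424 - 4.86 = 0.6824 eV

Difference:
ΔKE = KE₁ - KE₂ = 2.3524 - 0.6824 = 1.6700 eV

Note: The difference equals the difference in work functions: 4.86 - 3.19 = 1.67 eV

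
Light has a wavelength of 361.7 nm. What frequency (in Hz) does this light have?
8.2884e+14 Hz

Using the wave equation: c = fλ

Solving for frequency:
f = c/λ = (3×10⁸ m/s) / (361.7×10⁻⁹ m)
f = 8.2884e+14 Hz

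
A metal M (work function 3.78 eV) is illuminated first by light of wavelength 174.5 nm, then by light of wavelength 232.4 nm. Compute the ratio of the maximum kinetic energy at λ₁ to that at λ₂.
2.1384

Using Einstein's equation: KE_max = hc/λ - φ

For λ₁ = 174.5 nm:
E₁ = hc/λ₁ = 7.1051 eV
KE₁ = E₁ - φ = 7.1051 - 3.78 = 3.3251 eV

For λ₂ = 232.4 nm:
E₂ = hc/λ₂ = 5.3349 eV
KE₂ = E₂ - φ = 5.3349 - 3.78 = 1.5549 eV

Ratio: KE₁/KE₂ = 3.3251/1.5549 = 2.1384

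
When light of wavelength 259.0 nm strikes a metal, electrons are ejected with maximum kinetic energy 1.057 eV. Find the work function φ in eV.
3.73 eV

From Einstein's photoelectric equation: KE_max = hf - φ = hc/λ - φ

Rearranging for φ:
φ = hc/λ - KE_max

Calculate photon energy:
E_photon = hc/λ = 4.7870 eV

Therefore:
φ = 4.7870 - 1.057 = 3.73 eV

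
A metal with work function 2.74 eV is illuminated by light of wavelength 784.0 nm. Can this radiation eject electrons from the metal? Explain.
No

For photoemission, the photon energy must exceed the work function.

Photon energy: E = hc/λ = 1.5814 eV
Work function: φ = 2.74 eV

Since E_photon (1.5814 eV) < φ (2.74 eV), photoemission will NOT occur.
The threshold wavelength is λ₀ = hc/φ = 452.5 nm.
Since 784.0 nm > 452.5 nm, the photons lack sufficient energy.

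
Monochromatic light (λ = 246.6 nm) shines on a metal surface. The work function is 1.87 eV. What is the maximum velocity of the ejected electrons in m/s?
1.0539e+06 m/s

First, find the maximum kinetic energy:
E_photon = hc/λ = 5.0277 eV
KE_max = E_photon - φ = 5.0277 - 1.87 = 3.1577 eV

Convert to Joules: KE_max = 3.1577 × 1.602×10⁻¹⁹ J = 5.0593e-19 J

Then use KE = ½mv² to find velocity:
v = √(2·KE/m) = √(2 × 5.0593e-19 J / 9.109e-31 kg)
v = 1.0539e+06 m/s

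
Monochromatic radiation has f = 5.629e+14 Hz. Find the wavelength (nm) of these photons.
532.59 nm

Using the wave equation: c = fλ

Solving for wavelength:
λ = c/f = (3×10⁸ m/s) / (5.629e+14 Hz)
λ = 532.59 nm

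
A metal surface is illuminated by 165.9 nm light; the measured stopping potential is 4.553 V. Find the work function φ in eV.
2.92 eV

The stopping potential gives the maximum kinetic energy: KE_max = eV_s = 4.553 eV

From Einstein's photoelectric equation: KE_max = hc/λ - φ
Rearranging: φ = hc/λ - KE_max

Calculate photon energy:
E_photon = hc/λ = (6.626×10⁻³⁴ J·s)(3×10⁸ m/s) / (165.9×10⁻⁹ m) = 7.4734 eV

Therefore:
φ = 7.4734 - 4.553 = 2.92 eV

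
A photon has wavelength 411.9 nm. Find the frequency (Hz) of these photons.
7.2783e+14 Hz

Using the wave equation: c = fλ

Solving for frequency:
f = c/λ = (3×10⁸ m/s) / (411.9×10⁻⁹ m)
f = 7.2783e+14 Hz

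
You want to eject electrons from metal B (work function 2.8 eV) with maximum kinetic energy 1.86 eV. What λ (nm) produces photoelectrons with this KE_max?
266.06 nm

From Einstein's equation: KE_max = hc/λ - φ

Rearranging for λ:
hc/λ = KE_max + φ
λ = hc/(KE_max + φ)

Required photon energy:
E_photon = KE_max + φ = 1.86 + 2.8 = 4.66 eV

Required wavelength:
λ = hc/E_photon = (6.626×10⁻³⁴)(3×10⁸) / (4.66 × 1.602×10⁻¹⁹)
λ = 266.06 nm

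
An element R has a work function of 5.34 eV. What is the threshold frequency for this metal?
1.2912e+15 Hz

The threshold frequency is when the photon energy equals the work function:
hf₀ = φ

Solving for f₀:
f₀ = φ/h = (5.34 eV × 1.602×10⁻¹⁹ J/eV) / (6.626×10⁻³⁴ J·s)
f₀ = 1.2912e+15 Hz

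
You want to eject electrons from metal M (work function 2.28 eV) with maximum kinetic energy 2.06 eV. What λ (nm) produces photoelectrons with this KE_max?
285.68 nm

From Einstein's equation: KE_max = hc/λ - φ

Rearranging for λ:
hc/λ = KE_max + φ
λ = hc/(KE_max + φ)

Required photon energy:
E_photon = KE_max + φ = 2.06 + 2.28 = 4.34 eV

Required wavelength:
λ = hc/E_photon = (6.626×10⁻³⁴)(3×10⁸) / (4.34 × 1.602×10⁻¹⁹)
λ = 285.68 nm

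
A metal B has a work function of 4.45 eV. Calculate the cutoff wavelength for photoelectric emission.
278.62 nm

The threshold wavelength is when the photon energy equals the work function:
hc/λ₀ = φ

Solving for λ₀:
λ₀ = hc/φ = (6.626×10⁻³⁴ J·s)(3×10⁸ m/s) / (4.45 eV × 1.602×10⁻¹⁹ J/eV)
λ₀ = 278.62 nm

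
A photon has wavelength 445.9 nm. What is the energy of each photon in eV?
2.7805 eV

Using E = hf = hc/λ:

E = hc/λ = (6.626×10⁻³⁴ J·s)(3×10⁸ m/s) / (445.9×10⁻⁹ m)
E = 2.7805 eV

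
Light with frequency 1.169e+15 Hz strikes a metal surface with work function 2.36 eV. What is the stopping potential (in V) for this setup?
2.4746 V

The stopping potential V_s satisfies: eV_s = KE_max

First, find KE_max using Einstein's equation:
E_photon = hf = (6.626×10⁻³⁴ J·s)(1.169e+15 Hz) = 4.8346 eV
KE_max = E_photon - φ = 4.8346 - 2.36 = 2.4746 eV

Since eV_s = KE_max:
V_s = KE_max/e = 2.4746 V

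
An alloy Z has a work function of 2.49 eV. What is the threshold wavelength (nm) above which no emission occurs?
497.93 nm

The threshold wavelength is when the photon energy equals the work function:
hc/λ₀ = φ

Solving for λ₀:
λ₀ = hc/φ = (6.626×10⁻³⁴ J·s)(3×10⁸ m/s) / (2.49 eV × 1.602×10⁻¹⁹ J/eV)
λ₀ = 497.93 nm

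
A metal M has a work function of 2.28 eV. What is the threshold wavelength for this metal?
543.79 nm

The threshold wavelength is when the photon energy equals the work function:
hc/λ₀ = φ

Solving for λ₀:
λ₀ = hc/φ = (6.626×10⁻³⁴ J·s)(3×10⁸ m/s) / (2.28 eV × 1.602×10⁻¹⁹ J/eV)
λ₀ = 543.79 nm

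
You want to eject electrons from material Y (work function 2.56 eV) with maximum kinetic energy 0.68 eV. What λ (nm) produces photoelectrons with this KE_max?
382.67 nm

From Einstein's equation: KE_max = hc/λ - φ

Rearranging for λ:
hc/λ = KE_max + φ
λ = hc/(KE_max + φ)

Required photon energy:
E_photon = KE_max + φ = 0.68 + 2.56 = 3.24 eV

Required wavelength:
λ = hc/E_photon = (6.626×10⁻³⁴)(3×10⁸) / (3.24 × 1.602×10⁻¹⁹)
λ = 382.67 nm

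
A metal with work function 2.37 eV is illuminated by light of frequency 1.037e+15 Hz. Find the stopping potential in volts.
1.9187 V

The stopping potential V_s satisfies: eV_s = KE_max

First, find KE_max using Einstein's equation:
E_photon = hf = (6.626×10⁻³⁴ J·s)(1.037e+15 Hz) = 4.2887 eV
KE_max = E_photon - φ = 4.2887 - 2.37 = 1.9187 eV

Since eV_s = KE_max:
V_s = KE_max/e = 1.9187 V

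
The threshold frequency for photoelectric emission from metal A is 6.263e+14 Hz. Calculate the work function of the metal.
2.59 eV

At the threshold frequency, photon energy equals work function:
φ = hf₀

Calculating:
φ = (6.626×10⁻³⁴ J·s)(6.263e+14 Hz)
φ = 2.59 eV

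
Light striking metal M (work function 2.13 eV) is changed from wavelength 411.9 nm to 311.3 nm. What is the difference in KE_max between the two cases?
0.9727 eV

Using Einstein's equation: KE_max = hc/λ - φ

For λ₁ = 411.9 nm:
KE₁ = hc/λ₁ - φ = 3.0101 - 2.13 = 0.8801 eV

For λ₂ = 311.3 nm:
KE₂ = hc/λ₂ - φ = 3.9828 - 2.13 = 1.8528 eV

Change in KE:
ΔKE = KE₂ - KE₁ = 1.8528 - 0.8801 = 0.9727 eV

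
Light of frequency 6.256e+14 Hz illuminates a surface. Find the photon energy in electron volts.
2.5873 eV

Using E = hf:

E = hf = (6.626×10⁻³⁴ J·s)(6.256e+14 Hz)
E = 2.5873 eV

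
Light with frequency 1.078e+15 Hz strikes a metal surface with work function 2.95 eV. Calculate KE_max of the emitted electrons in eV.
1.5082 eV

Using Einstein's photoelectric equation: KE_max = hf - φ

First, calculate the photon energy:
E_photon = hf = (6.626×10⁻³⁴ J·s)(1.078e+15 Hz)
E_photon = 4.4582 eV

Then, the maximum kinetic energy:
KE_max = E_photon - φ = 4.4582 eV - 2.95 eV = 1.5082 eV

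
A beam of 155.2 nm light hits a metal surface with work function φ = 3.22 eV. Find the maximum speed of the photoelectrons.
1.2952e+06 m/s

First, find the maximum kinetic energy:
E_photon = hc/λ = 7.9887 eV
KE_max = E_photon - φ = 7.9887 - 3.22 = 4.7687 eV

Convert to Joules: KE_max = 4.7687 × 1.602×10⁻¹⁹ J = 7.6403e-19 J

Then use KE = ½mv² to find velocity:
v = √(2·KE/m) = √(2 × 7.6403e-19 J / 9.109e-31 kg)
v = 1.2952e+06 m/s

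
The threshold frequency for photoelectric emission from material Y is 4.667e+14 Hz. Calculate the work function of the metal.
1.93 eV

At the threshold frequency, photon energy equals work function:
φ = hf₀

Calculating:
φ = (6.626×10⁻³⁴ J·s)(4.667e+14 Hz)
φ = 1.93 eV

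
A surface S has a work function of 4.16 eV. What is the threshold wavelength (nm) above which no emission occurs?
298.04 nm

The threshold wavelength is when the photon energy equals the work function:
hc/λ₀ = φ

Solving for λ₀:
λ₀ = hc/φ = (6.626×10⁻³⁴ J·s)(3×10⁸ m/s) / (4.16 eV × 1.602×10⁻¹⁹ J/eV)
λ₀ = 298.04 nm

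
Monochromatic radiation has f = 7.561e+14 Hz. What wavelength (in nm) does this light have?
396.50 nm

Using the wave equation: c = fλ

Solving for wavelength:
λ = c/f = (3×10⁸ m/s) / (7.561e+14 Hz)
λ = 396.50 nm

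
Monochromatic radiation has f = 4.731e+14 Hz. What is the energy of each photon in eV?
1.9566 eV

Using E = hf:

E = hf = (6.626×10⁻³⁴ J·s)(4.731e+14 Hz)
E = 1.9566 eV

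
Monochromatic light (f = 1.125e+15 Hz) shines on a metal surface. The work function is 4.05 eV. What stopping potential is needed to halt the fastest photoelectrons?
0.6026 V

The stopping potential V_s satisfies: eV_s = KE_max

First, find KE_max using Einstein's equation:
E_photon = hf = (6.626×10⁻³⁴ J·s)(1.125e+15 Hz) = 4.6526 eV
KE_max = E_photon - φ = 4.6526 - 4.05 = 0.6026 eV

Since eV_s = KE_max:
V_s = KE_max/e = 0.6026 V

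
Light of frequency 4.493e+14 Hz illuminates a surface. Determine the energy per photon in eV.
1.8582 eV

Using E = hf:

E = hf = (6.626×10⁻³⁴ J·s)(4.493e+14 Hz)
E = 1.8582 eV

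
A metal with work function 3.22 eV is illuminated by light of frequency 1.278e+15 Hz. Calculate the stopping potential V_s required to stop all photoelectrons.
2.0654 V

The stopping potential V_s satisfies: eV_s = KE_max

First, find KE_max using Einstein's equation:
E_photon = hf = (6.626×10⁻³⁴ J·s)(1.278e+15 Hz) = 5.2854 eV
KE_max = E_photon - φ = 5.2854 - 3.22 = 2.0654 eV

Since eV_s = KE_max:
V_s = KE_max/e = 2.0654 V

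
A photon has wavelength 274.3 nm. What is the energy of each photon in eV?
4.5200 eV

Using E = hf = hc/λ:

E = hc/λ = (6.626×10⁻³⁴ J·s)(3×10⁸ m/s) / (274.3×10⁻⁹ m)
E = 4.5200 eV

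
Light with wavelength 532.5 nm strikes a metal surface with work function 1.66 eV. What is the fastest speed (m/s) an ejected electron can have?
4.8487e+05 m/s

First, find the maximum kinetic energy:
E_photon = hc/λ = 2.3283 eV
KE_max = E_photon - φ = 2.3283 - 1.66 = 0.6683 eV

Convert to Joules: KE_max = 0.6683 × 1.602×10⁻¹⁹ J = 1.0708e-19 J

Then use KE = ½mv² to find velocity:
v = √(2·KE/m) = √(2 × 1.0708e-19 J / 9.109e-31 kg)
v = 4.8487e+05 m/s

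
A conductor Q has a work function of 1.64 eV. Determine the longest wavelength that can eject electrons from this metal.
756.00 nm

The threshold wavelength is when the photon energy equals the work function:
hc/λ₀ = φ

Solving for λ₀:
λ₀ = hc/φ = (6.626×10⁻³⁴ J·s)(3×10⁸ m/s) / (1.64 eV × 1.602×10⁻¹⁹ J/eV)
λ₀ = 756.00 nm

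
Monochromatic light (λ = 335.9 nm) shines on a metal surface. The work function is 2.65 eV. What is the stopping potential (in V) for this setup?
1.0411 V

The stopping potential V_s satisfies: eV_s = KE_max

First, find KE_max using Einstein's equation:
E_photon = hc/λ = 3.6911 eV
KE_max = E_photon - φ = 3.6911 - 2.65 = 1.0411 eV

Since eV_s = KE_max:
V_s = KE_max/e = 1.0411 V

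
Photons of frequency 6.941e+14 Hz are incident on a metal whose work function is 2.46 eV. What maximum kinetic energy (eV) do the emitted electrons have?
0.4106 eV

Using Einstein's photoelectric equation: KE_max = hf - φ

First, calculate the photon energy:
E_photon = hf = (6.626×10⁻³⁴ J·s)(6.941e+14 Hz)
E_photon = 2.8706 eV

Then, the maximum kinetic energy:
KE_max = E_photon - φ = 2.8706 eV - 2.46 eV = 0.4106 eV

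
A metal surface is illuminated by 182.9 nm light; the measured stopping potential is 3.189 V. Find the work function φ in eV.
3.59 eV

The stopping potential gives the maximum kinetic energy: KE_max = eV_s = 3.189 eV

From Einstein's photoelectric equation: KE_max = hc/λ - φ
Rearranging: φ = hc/λ - KE_max

Calculate photon energy:
E_photon = hc/λ = (6.626×10⁻³⁴ J·s)(3×10⁸ m/s) / (182.9×10⁻⁹ m) = 6.7788 eV

Therefore:
φ = 6.7788 - 3.189 = 3.59 eV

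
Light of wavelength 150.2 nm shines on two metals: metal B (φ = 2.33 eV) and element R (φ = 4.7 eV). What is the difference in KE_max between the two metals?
2.3700 eV

Using KE_max = hc/λ - φ for each metal:

Photon energy: E = hc/λ = 8.2546 eV

For metal B (φ₁ = 2.33 eV):
KE₁ = E - φ₁ = 8.2546 - 2.33 = 5.9246 eV

For element R (φ₂ = 4.7 eV):
KE₂ = E - φ₂ = 8.2546 - 4.7 = 3.5546 eV

Difference:
ΔKE = KE₁ - KE₂ = 5.9246 - 3.5546 = 2.3700 eV

Note: The difference equals the difference in work functions: 4.7 - 2.33 = 2.37 eV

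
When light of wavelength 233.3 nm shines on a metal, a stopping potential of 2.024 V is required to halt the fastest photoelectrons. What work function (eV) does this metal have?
3.29 eV

The stopping potential gives the maximum kinetic energy: KE_max = eV_s = 2.024 eV

From Einstein's photoelectric equation: KE_max = hc/λ - φ
Rearranging: φ = hc/λ - KE_max

Calculate photon energy:
E_photon = hc/λ = (6.626×10⁻³⁴ J·s)(3×10⁸ m/s) / (233.3×10⁻⁹ m) = 5.3144 eV

Therefore:
φ = 5.3144 - 2.024 = 3.29 eV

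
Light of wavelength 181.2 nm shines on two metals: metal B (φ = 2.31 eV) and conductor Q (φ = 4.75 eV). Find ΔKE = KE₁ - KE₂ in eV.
2.4400 eV

Using KE_max = hc/λ - φ for each metal:

Photon energy: E = hc/λ = 6.8424 eV

For metal B (φ₁ = 2.31 eV):
KE₁ = E - φ₁ = 6.8424 - 2.31 = 4.5324 eV

For conductor Q (φ₂ = 4.75 eV):
KE₂ = E - φ₂ = 6.8424 - 4.75 = 2.0924 eV

Difference:
ΔKE = KE₁ - KE₂ = 4.5324 - 2.0924 = 2.4400 eV

Note: The difference equals the difference in work functions: 4.75 - 2.31 = 2.44 eV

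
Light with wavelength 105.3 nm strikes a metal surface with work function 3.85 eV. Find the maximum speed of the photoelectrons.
1.6696e+06 m/s

First, find the maximum kinetic energy:
E_photon = hc/λ = 11.7744 eV
KE_max = E_photon - φ = 11.7744 - 3.85 = 7.9244 eV

Convert to Joules: KE_max = 7.9244 × 1.602×10⁻¹⁹ J = 1.2696e-18 J

Then use KE = ½mv² to find velocity:
v = √(2·KE/m) = √(2 × 1.2696e-18 J / 9.109e-31 kg)
v = 1.6696e+06 m/s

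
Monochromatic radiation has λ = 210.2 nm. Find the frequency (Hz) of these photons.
1.4262e+15 Hz

Using the wave equation: c = fλ

Solving for frequency:
f = c/λ = (3×10⁸ m/s) / (210.2×10⁻⁹ m)
f = 1.4262e+15 Hz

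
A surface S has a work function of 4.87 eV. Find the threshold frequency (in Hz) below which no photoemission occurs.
1.1776e+15 Hz

The threshold frequency is when the photon energy equals the work function:
hf₀ = φ

Solving for f₀:
f₀ = φ/h = (4.87 eV × 1.602×10⁻¹⁹ J/eV) / (6.626×10⁻³⁴ J·s)
f₀ = 1.1776e+15 Hz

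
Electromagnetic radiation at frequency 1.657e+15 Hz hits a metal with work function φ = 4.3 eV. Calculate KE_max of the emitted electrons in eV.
2.5528 eV

Using Einstein's photoelectric equation: KE_max = hf - φ

First, calculate the photon energy:
E_photon = hf = (6.626×10⁻³⁴ J·s)(1.657e+15 Hz)
E_photon = 6.8528 eV

Then, the maximum kinetic energy:
KE_max = E_photon - φ = 6.8528 eV - 4.3 eV = 2.5528 eV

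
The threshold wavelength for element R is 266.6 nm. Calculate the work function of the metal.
4.65 eV

At the threshold wavelength, photon energy equals work function:
φ = hc/λ₀

Calculating:
φ = (6.626×10⁻³⁴ J·s)(3×10⁸ m/s) / (266.6×10⁻⁹ m)
φ = 4.65 eV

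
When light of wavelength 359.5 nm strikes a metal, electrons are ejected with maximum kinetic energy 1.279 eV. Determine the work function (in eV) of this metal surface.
2.17 eV

From Einstein's photoelectric equation: KE_max = hf - φ = hc/λ - φ

Rearranging for φ:
φ = hc/λ - KE_max

Calculate photon energy:
E_photon = hc/λ = 3.4488 eV

Therefore:
φ = 3.4488 - 1.279 = 2.17 eV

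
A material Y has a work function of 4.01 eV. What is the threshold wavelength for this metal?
309.19 nm

The threshold wavelength is when the photon energy equals the work function:
hc/λ₀ = φ

Solving for λ₀:
λ₀ = hc/φ = (6.626×10⁻³⁴ J·s)(3×10⁸ m/s) / (4.01 eV × 1.602×10⁻¹⁹ J/eV)
λ₀ = 309.19 nm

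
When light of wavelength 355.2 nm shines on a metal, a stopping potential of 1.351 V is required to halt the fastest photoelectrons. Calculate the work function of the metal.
2.14 eV

The stopping potential gives the maximum kinetic energy: KE_max = eV_s = 1.351 eV

From Einstein's photoelectric equation: KE_max = hc/λ - φ
Rearranging: φ = hc/λ - KE_max

Calculate photon energy:
E_photon = hc/λ = (6.626×10⁻³⁴ J·s)(3×10⁸ m/s) / (355.2×10⁻⁹ m) = 3.4905 eV

Therefore:
φ = 3.4905 - 1.351 = 2.14 eV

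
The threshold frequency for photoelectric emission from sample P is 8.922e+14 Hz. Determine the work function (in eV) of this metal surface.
3.69 eV

At the threshold frequency, photon energy equals work function:
φ = hf₀

Calculating:
φ = (6.626×10⁻³⁴ J·s)(8.922e+14 Hz)
φ = 3.69 eV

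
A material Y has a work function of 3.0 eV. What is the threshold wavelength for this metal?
413.28 nm

The threshold wavelength is when the photon energy equals the work function:
hc/λ₀ = φ

Solving for λ₀:
λ₀ = hc/φ = (6.626×10⁻³⁴ J·s)(3×10⁸ m/s) / (3.0 eV × 1.602×10⁻¹⁹ J/eV)
λ₀ = 413.28 nm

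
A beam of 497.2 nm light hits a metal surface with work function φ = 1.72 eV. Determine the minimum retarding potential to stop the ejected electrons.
0.7736 V

The stopping potential V_s satisfies: eV_s = KE_max

First, find KE_max using Einstein's equation:
E_photon = hc/λ = 2.4936 eV
KE_max = E_photon - φ = 2.4936 - 1.72 = 0.7736 eV

Since eV_s = KE_max:
V_s = KE_max/e = 0.7736 V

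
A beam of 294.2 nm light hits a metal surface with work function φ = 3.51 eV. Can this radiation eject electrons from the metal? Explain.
Yes

For photoemission, the photon energy must exceed the work function.

Photon energy: E = hc/λ = 4.2143 eV
Work function: φ = 3.51 eV

Since E_photon (4.2143 eV) > φ (3.51 eV), photoemission WILL occur.
The threshold wavelength is λ₀ = hc/φ = 353.2 nm.
Since 294.2 nm < 353.2 nm, the light has sufficient energy.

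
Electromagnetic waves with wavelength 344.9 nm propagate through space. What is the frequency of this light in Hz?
8.6922e+14 Hz

Using the wave equation: c = fλ

Solving for frequency:
f = c/λ = (3×10⁸ m/s) / (344.9×10⁻⁹ m)
f = 8.6922e+14 Hz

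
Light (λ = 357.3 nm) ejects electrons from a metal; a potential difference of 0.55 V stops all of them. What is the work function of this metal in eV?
2.92 eV

The stopping potential gives the maximum kinetic energy: KE_max = eV_s = 0.55 eV

From Einstein's photoelectric equation: KE_max = hc/λ - φ
Rearranging: φ = hc/λ - KE_max

Calculate photon energy:
E_photon = hc/λ = (6.626×10⁻³⁴ J·s)(3×10⁸ m/s) / (357.3×10⁻⁹ m) = 3.4700 eV

Therefore:
φ = 3.4700 - 0.55 = 2.92 eV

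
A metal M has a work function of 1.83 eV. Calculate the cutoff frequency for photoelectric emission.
4.4249e+14 Hz

The threshold frequency is when the photon energy equals the work function:
hf₀ = φ

Solving for f₀:
f₀ = φ/h = (1.83 eV × 1.602×10⁻¹⁹ J/eV) / (6.626×10⁻³⁴ J·s)
f₀ = 4.4249e+14 Hz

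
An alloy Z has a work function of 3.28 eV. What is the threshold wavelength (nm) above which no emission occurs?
378.00 nm

The threshold wavelength is when the photon energy equals the work function:
hc/λ₀ = φ

Solving for λ₀:
λ₀ = hc/φ = (6.626×10⁻³⁴ J·s)(3×10⁸ m/s) / (3.28 eV × 1.602×10⁻¹⁹ J/eV)
λ₀ = 378.00 nm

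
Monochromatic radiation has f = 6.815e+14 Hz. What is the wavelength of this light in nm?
439.90 nm

Using the wave equation: c = fλ

Solving for wavelength:
λ = c/f = (3×10⁸ m/s) / (6.815e+14 Hz)
λ = 439.90 nm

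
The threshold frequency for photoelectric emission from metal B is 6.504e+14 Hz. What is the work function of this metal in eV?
2.69 eV

At the threshold frequency, photon energy equals work function:
φ = hf₀

Calculating:
φ = (6.626×10⁻³⁴ J·s)(6.504e+14 Hz)
φ = 2.69 eV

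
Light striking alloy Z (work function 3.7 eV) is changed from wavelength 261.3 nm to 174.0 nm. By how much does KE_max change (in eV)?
2.3806 eV

Using Einstein's equation: KE_max = hc/λ - φ

For λ₁ = 261.3 nm:
KE₁ = hc/λ₁ - φ = 4.7449 - 3.7 = 1.0449 eV

For λ₂ = 174.0 nm:
KE₂ = hc/λ₂ - φ = 7.1255 - 3.7 = 3.4255 eV

Change in KE:
ΔKE = KE₂ - KE₁ = 3.4255 - 1.0449 = 2.3806 eV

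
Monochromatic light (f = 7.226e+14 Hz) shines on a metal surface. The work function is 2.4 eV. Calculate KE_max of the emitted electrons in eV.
0.5884 eV

Using Einstein's photoelectric equation: KE_max = hf - φ

First, calculate the photon energy:
E_photon = hf = (6.626×10⁻³⁴ J·s)(7.226e+14 Hz)
E_photon = 2.9884 eV

Then, the maximum kinetic energy:
KE_max = E_photon - φ = 2.9884 eV - 2.4 eV = 0.5884 eV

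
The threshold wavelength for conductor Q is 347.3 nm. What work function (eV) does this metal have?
3.57 eV

At the threshold wavelength, photon energy equals work function:
φ = hc/λ₀

Calculating:
φ = (6.626×10⁻³⁴ J·s)(3×10⁸ m/s) / (347.3×10⁻⁹ m)
φ = 3.57 eV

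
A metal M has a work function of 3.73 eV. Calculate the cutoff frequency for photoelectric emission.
9.0191e+14 Hz

The threshold frequency is when the photon energy equals the work function:
hf₀ = φ

Solving for f₀:
f₀ = φ/h = (3.73 eV × 1.602×10⁻¹⁹ J/eV) / (6.626×10⁻³⁴ J·s)
f₀ = 9.0191e+14 Hz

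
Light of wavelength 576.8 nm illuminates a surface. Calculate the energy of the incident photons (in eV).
2.1495 eV

Using E = hf = hc/λ:

E = hc/λ = (6.626×10⁻³⁴ J·s)(3×10⁸ m/s) / (576.8×10⁻⁹ m)
E = 2.1495 eV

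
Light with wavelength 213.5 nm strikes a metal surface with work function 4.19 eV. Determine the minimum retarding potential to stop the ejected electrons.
1.6172 V

The stopping potential V_s satisfies: eV_s = KE_max

First, find KE_max using Einstein's equation:
E_photon = hc/λ = 5.8072 eV
KE_max = E_photon - φ = 5.8072 - 4.19 = 1.6172 eV

Since eV_s = KE_max:
V_s = KE_max/e = 1.6172 V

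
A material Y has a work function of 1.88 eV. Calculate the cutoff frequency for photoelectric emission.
4.5458e+14 Hz

The threshold frequency is when the photon energy equals the work function:
hf₀ = φ

Solving for f₀:
f₀ = φ/h = (1.88 eV × 1.602×10⁻¹⁹ J/eV) / (6.626×10⁻³⁴ J·s)
f₀ = 4.5458e+14 Hz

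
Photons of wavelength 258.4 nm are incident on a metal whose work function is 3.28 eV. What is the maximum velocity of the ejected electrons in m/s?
7.3077e+05 m/s

First, find the maximum kinetic energy:
E_photon = hc/λ = 4.7982 eV
KE_max = E_photon - φ = 4.7982 - 3.28 = 1.5182 eV

Convert to Joules: KE_max = 1.5182 × 1.602×10⁻¹⁹ J = 2.4323e-19 J

Then use KE = ½mv² to find velocity:
v = √(2·KE/m) = √(2 × 2.4323e-19 J / 9.109e-31 kg)
v = 7.3077e+05 m/s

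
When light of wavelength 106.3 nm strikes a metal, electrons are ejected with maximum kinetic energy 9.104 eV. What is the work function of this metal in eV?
2.56 eV

From Einstein's photoelectric equation: KE_max = hf - φ = hc/λ - φ

Rearranging for φ:
φ = hc/λ - KE_max

Calculate photon energy:
E_photon = hc/λ = 11.6636 eV

Therefore:
φ = 11.6636 - 9.104 = 2.56 eV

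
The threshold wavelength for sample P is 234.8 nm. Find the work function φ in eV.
5.28 eV

At the threshold wavelength, photon energy equals work function:
φ = hc/λ₀

Calculating:
φ = (6.626×10⁻³⁴ J·s)(3×10⁸ m/s) / (234.8×10⁻⁹ m)
φ = 5.28 eV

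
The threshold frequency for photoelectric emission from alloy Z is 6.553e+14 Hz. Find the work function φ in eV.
2.71 eV

At the threshold frequency, photon energy equals work function:
φ = hf₀

Calculating:
φ = (6.626×10⁻³⁴ J·s)(6.553e+14 Hz)
φ = 2.71 eV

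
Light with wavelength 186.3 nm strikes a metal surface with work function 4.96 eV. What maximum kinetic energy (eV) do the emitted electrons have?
1.6951 eV

Using Einstein's photoelectric equation: KE_max = hf - φ = hc/λ - φ

First, calculate the photon energy:
E_photon = hc/λ = (6.626×10⁻³⁴ J·s)(3×10⁸ m/s) / (186.3×10⁻⁹ m)
E_photon = 6.6551 eV

Then, the maximum kinetic energy:
KE_max = E_photon - φ = 6.6551 eV - 4.96 eV = 1.6951 eV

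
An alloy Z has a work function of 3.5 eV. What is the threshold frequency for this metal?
8.4630e+14 Hz

The threshold frequency is when the photon energy equals the work function:
hf₀ = φ

Solving for f₀:
f₀ = φ/h = (3.5 eV × 1.602×10⁻¹⁹ J/eV) / (6.626×10⁻³⁴ J·s)
f₀ = 8.4630e+14 Hz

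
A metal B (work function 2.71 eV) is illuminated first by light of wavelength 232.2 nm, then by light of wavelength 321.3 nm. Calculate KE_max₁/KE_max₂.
2.2889

Using Einstein's equation: KE_max = hc/λ - φ

For λ₁ = 232.2 nm:
E₁ = hc/λ₁ = 5.3395 eV
KE₁ = E₁ - φ = 5.3395 - 2.71 = 2.6295 eV

For λ₂ = 321.3 nm:
E₂ = hc/λ₂ = 3.8588 eV
KE₂ = E₂ - φ = 3.8588 - 2.71 = 1.1488 eV

Ratio: KE₁/KE₂ = 2.6295/1.1488 = 2.2889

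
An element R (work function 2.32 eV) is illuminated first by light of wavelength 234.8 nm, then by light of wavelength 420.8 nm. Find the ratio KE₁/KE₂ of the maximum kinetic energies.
4.7261

Using Einstein's equation: KE_max = hc/λ - φ

For λ₁ = 234.8 nm:
E₁ = hc/λ₁ = 5.2804 eV
KE₁ = E₁ - φ = 5.2804 - 2.32 = 2.9604 eV

For λ₂ = 420.8 nm:
E₂ = hc/λ₂ = 2.9464 eV
KE₂ = E₂ - φ = 2.9464 - 2.32 = 0.6264 eV

Ratio: KE₁/KE₂ = 2.9604/0.6264 = 4.7261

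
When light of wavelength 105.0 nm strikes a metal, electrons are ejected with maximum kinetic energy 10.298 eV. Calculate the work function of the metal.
1.51 eV

From Einstein's photoelectric equation: KE_max = hf - φ = hc/λ - φ

Rearranging for φ:
φ = hc/λ - KE_max

Calculate photon energy:
E_photon = hc/λ = 11.8080 eV

Therefore:
φ = 11.8080 - 10.298 = 1.51 eV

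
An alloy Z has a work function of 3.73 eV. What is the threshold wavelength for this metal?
332.40 nm

The threshold wavelength is when the photon energy equals the work function:
hc/λ₀ = φ

Solving for λ₀:
λ₀ = hc/φ = (6.626×10⁻³⁴ J·s)(3×10⁸ m/s) / (3.73 eV × 1.602×10⁻¹⁹ J/eV)
λ₀ = 332.40 nm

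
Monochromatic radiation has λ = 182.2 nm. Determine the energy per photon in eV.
6.8048 eV

Using E = hf = hc/λ:

E = hc/λ = (6.626×10⁻³⁴ J·s)(3×10⁸ m/s) / (182.2×10⁻⁹ m)
E = 6.8048 eV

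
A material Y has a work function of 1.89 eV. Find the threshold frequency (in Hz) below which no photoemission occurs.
4.5700e+14 Hz

The threshold frequency is when the photon energy equals the work function:
hf₀ = φ

Solving for f₀:
f₀ = φ/h = (1.89 eV × 1.602×10⁻¹⁹ J/eV) / (6.626×10⁻³⁴ J·s)
f₀ = 4.5700e+14 Hz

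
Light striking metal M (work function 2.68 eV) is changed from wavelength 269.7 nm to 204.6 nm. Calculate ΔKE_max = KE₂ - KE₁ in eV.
1.4627 eV

Using Einstein's equation: KE_max = hc/λ - φ

For λ₁ = 269.7 nm:
KE₁ = hc/λ₁ - φ = 4.5971 - 2.68 = 1.9171 eV

For λ₂ = 204.6 nm:
KE₂ = hc/λ₂ - φ = 6.0598 - 2.68 = 3.3798 eV

Change in KE:
ΔKE = KE₂ - KE₁ = 3.3798 - 1.9171 = 1.4627 eV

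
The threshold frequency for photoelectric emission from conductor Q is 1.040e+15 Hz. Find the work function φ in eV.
4.30 eV

At the threshold frequency, photon energy equals work function:
φ = hf₀

Calculating:
φ = (6.626×10⁻³⁴ J·s)(1.040e+15 Hz)
φ = 4.30 eV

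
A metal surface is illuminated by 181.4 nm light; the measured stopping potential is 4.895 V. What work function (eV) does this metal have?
1.94 eV

The stopping potential gives the maximum kinetic energy: KE_max = eV_s = 4.895 eV

From Einstein's photoelectric equation: KE_max = hc/λ - φ
Rearranging: φ = hc/λ - KE_max

Calculate photon energy:
E_photon = hc/λ = (6.626×10⁻³⁴ J·s)(3×10⁸ m/s) / (181.4×10⁻⁹ m) = 6.8349 eV

Therefore:
φ = 6.8349 - 4.895 = 1.94 eV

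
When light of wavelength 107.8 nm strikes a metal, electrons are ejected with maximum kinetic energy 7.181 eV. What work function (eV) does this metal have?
4.32 eV

From Einstein's photoelectric equation: KE_max = hf - φ = hc/λ - φ

Rearranging for φ:
φ = hc/λ - KE_max

Calculate photon energy:
E_photon = hc/λ = 11.5013 eV

Therefore:
φ = 11.5013 - 7.181 = 4.32 eV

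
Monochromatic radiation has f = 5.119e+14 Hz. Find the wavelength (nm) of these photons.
585.65 nm

Using the wave equation: c = fλ

Solving for wavelength:
λ = c/f = (3×10⁸ m/s) / (5.119e+14 Hz)
λ = 585.65 nm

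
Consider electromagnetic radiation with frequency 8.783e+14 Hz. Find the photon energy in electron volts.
3.6324 eV

Using E = hf:

E = hf = (6.626×10⁻³⁴ J·s)(8.783e+14 Hz)
E = 3.6324 eV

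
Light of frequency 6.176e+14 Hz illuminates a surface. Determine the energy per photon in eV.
2.5542 eV

Using E = hf:

E = hf = (6.626×10⁻³⁴ J·s)(6.176e+14 Hz)
E = 2.5542 eV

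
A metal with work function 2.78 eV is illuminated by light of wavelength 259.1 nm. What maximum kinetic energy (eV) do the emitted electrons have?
2.0052 eV

Using Einstein's photoelectric equation: KE_max = hf - φ = hc/λ - φ

First, calculate the photon energy:
E_photon = hc/λ = (6.626×10⁻³⁴ J·s)(3×10⁸ m/s) / (259.1×10⁻⁹ m)
E_photon = 4.7852 eV

Then, the maximum kinetic energy:
KE_max = E_photon - φ = 4.7852 eV - 2.78 eV = 2.0052 eV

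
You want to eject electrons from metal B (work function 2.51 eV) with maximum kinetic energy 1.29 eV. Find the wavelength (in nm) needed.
326.27 nm

From Einstein's equation: KE_max = hc/λ - φ

Rearranging for λ:
hc/λ = KE_max + φ
λ = hc/(KE_max + φ)

Required photon energy:
E_photon = KE_max + φ = 1.29 + 2.51 = 3.80 eV

Required wavelength:
λ = hc/E_photon = (6.626×10⁻³⁴)(3×10⁸) / (3.80 × 1.602×10⁻¹⁹)
λ = 326.27 nm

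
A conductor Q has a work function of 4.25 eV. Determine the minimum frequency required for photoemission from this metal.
1.0276e+15 Hz

The threshold frequency is when the photon energy equals the work function:
hf₀ = φ

Solving for f₀:
f₀ = φ/h = (4.25 eV × 1.602×10⁻¹⁹ J/eV) / (6.626×10⁻³⁴ J·s)
f₀ = 1.0276e+15 Hz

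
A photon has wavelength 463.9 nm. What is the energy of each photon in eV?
2.6726 eV

Using E = hf = hc/λ:

E = hc/λ = (6.626×10⁻³⁴ J·s)(3×10⁸ m/s) / (463.9×10⁻⁹ m)
E = 2.6726 eV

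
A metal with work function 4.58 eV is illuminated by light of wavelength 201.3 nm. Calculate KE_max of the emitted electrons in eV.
1.5792 eV

Using Einstein's photoelectric equation: KE_max = hf - φ = hc/λ - φ

First, calculate the photon energy:
E_photon = hc/λ = (6.626×10⁻³⁴ J·s)(3×10⁸ m/s) / (201.3×10⁻⁹ m)
E_photon = 6.1592 eV

Then, the maximum kinetic energy:
KE_max = E_photon - φ = 6.1592 eV - 4.58 eV = 1.5792 eV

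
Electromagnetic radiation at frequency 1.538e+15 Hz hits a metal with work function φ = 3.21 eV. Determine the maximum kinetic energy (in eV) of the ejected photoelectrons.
3.1507 eV

Using Einstein's photoelectric equation: KE_max = hf - φ

First, calculate the photon energy:
E_photon = hf = (6.626×10⁻³⁴ J·s)(1.538e+15 Hz)
E_photon = 6.3607 eV

Then, the maximum kinetic energy:
KE_max = E_photon - φ = 6.3607 eV - 3.21 eV = 3.1507 eV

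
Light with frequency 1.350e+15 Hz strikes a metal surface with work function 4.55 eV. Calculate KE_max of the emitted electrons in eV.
1.0332 eV

Using Einstein's photoelectric equation: KE_max = hf - φ

First, calculate the photon energy:
E_photon = hf = (6.626×10⁻³⁴ J·s)(1.350e+15 Hz)
E_photon = 5.5832 eV

Then, the maximum kinetic energy:
KE_max = E_photon - φ = 5.5832 eV - 4.55 eV = 1.0332 eV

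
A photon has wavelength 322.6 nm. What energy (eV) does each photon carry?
3.8433 eV

Using E = hf = hc/λ:

E = hc/λ = (6.626×10⁻³⁴ J·s)(3×10⁸ m/s) / (322.6×10⁻⁹ m)
E = 3.8433 eV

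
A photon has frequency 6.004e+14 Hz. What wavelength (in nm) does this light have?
499.32 nm

Using the wave equation: c = fλ

Solving for wavelength:
λ = c/f = (3×10⁸ m/s) / (6.004e+14 Hz)
λ = 499.32 nm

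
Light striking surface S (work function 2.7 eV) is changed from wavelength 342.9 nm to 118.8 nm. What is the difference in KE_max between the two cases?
6.8206 eV

Using Einstein's equation: KE_max = hc/λ - φ

For λ₁ = 342.9 nm:
KE₁ = hc/λ₁ - φ = 3.6158 - 2.7 = 0.9158 eV

For λ₂ = 118.8 nm:
KE₂ = hc/λ₂ - φ = 10.4364 - 2.7 = 7.7364 eV

Change in KE:
ΔKE = KE₂ - KE₁ = 7.7364 - 0.9158 = 6.8206 eV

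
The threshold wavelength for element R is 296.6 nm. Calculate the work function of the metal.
4.18 eV

At the threshold wavelength, photon energy equals work function:
φ = hc/λ₀

Calculating:
φ = (6.626×10⁻³⁴ J·s)(3×10⁸ m/s) / (296.6×10⁻⁹ m)
φ = 4.18 eV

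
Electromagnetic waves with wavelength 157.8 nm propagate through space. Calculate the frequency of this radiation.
1.8998e+15 Hz

Using the wave equation: c = fλ

Solving for frequency:
f = c/λ = (3×10⁸ m/s) / (157.8×10⁻⁹ m)
f = 1.8998e+15 Hz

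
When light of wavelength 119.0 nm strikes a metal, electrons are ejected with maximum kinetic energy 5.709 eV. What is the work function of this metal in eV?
4.71 eV

From Einstein's photoelectric equation: KE_max = hf - φ = hc/λ - φ

Rearranging for φ:
φ = hc/λ - KE_max

Calculate photon energy:
E_photon = hc/λ = 10.4188 eV

Therefore:
φ = 10.4188 - 5.709 = 4.71 eV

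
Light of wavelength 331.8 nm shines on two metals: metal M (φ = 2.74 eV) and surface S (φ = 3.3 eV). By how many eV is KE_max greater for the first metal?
0.5600 eV

Using KE_max = hc/λ - φ for each metal:

Photon energy: E = hc/λ = 3.7367 eV

For metal M (φ₁ = 2.74 eV):
KE₁ = E - φ₁ = 3.7367 - 2.74 = 0.9967 eV

For surface S (φ₂ = 3.3 eV):
KE₂ = E - φ₂ = 3.7367 - 3.3 = 0.4367 eV

Difference:
ΔKE = KE₁ - KE₂ = 0.9967 - 0.4367 = 0.5600 eV

Note: The difference equals the difference in work functions: 3.3 - 2.74 = 0.56 eV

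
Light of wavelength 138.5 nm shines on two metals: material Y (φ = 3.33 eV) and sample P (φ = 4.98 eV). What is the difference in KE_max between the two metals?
1.6500 eV

Using KE_max = hc/λ - φ for each metal:

Photon energy: E = hc/λ = 8.9519 eV

For material Y (φ₁ = 3.33 eV):
KE₁ = E - φ₁ = 8.9519 - 3.33 = 5.6219 eV

For sample P (φ₂ = 4.98 eV):
KE₂ = E - φ₂ = 8.9519 - 4.98 = 3.9719 eV

Difference:
ΔKE = KE₁ - KE₂ = 5.6219 - 3.9719 = 1.6500 eV

Note: The difference equals the difference in work functions: 4.98 - 3.33 = 1.65 eV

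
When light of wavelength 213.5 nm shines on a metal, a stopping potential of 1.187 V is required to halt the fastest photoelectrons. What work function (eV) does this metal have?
4.62 eV

The stopping potential gives the maximum kinetic energy: KE_max = eV_s = 1.187 eV

From Einstein's photoelectric equation: KE_max = hc/λ - φ
Rearranging: φ = hc/λ - KE_max

Calculate photon energy:
E_photon = hc/λ = (6.626×10⁻³⁴ J·s)(3×10⁸ m/s) / (213.5×10⁻⁹ m) = 5.8072 eV

Therefore:
φ = 5.8072 - 1.187 = 4.62 eV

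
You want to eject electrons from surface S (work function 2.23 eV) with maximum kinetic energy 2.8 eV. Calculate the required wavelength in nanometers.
246.49 nm

From Einstein's equation: KE_max = hc/λ - φ

Rearranging for λ:
hc/λ = KE_max + φ
λ = hc/(KE_max + φ)

Required photon energy:
E_photon = KE_max + φ = 2.8 + 2.23 = 5.03 eV

Required wavelength:
λ = hc/E_photon = (6.626×10⁻³⁴)(3×10⁸) / (5.03 × 1.602×10⁻¹⁹)
λ = 246.49 nm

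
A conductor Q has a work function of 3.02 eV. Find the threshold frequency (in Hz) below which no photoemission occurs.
7.3023e+14 Hz

The threshold frequency is when the photon energy equals the work function:
hf₀ = φ

Solving for f₀:
f₀ = φ/h = (3.02 eV × 1.602×10⁻¹⁹ J/eV) / (6.626×10⁻³⁴ J·s)
f₀ = 7.3023e+14 Hz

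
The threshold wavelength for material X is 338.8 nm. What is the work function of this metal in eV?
3.66 eV

At the threshold wavelength, photon energy equals work function:
φ = hc/λ₀

Calculating:
φ = (6.626×10⁻³⁴ J·s)(3×10⁸ m/s) / (338.8×10⁻⁹ m)
φ = 3.66 eV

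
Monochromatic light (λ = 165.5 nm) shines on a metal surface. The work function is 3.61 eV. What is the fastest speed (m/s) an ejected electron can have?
1.1685e+06 m/s

First, find the maximum kinetic energy:
E_photon = hc/λ = 7.4915 eV
KE_max = E_photon - φ = 7.4915 - 3.61 = 3.8815 eV

Convert to Joules: KE_max = 3.8815 × 1.602×10⁻¹⁹ J = 6.2188e-19 J

Then use KE = ½mv² to find velocity:
v = √(2·KE/m) = √(2 × 6.2188e-19 J / 9.109e-31 kg)
v = 1.1685e+06 m/s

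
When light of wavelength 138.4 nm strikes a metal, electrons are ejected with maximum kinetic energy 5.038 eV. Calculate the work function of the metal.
3.92 eV

From Einstein's photoelectric equation: KE_max = hf - φ = hc/λ - φ

Rearranging for φ:
φ = hc/λ - KE_max

Calculate photon energy:
E_photon = hc/λ = 8.9584 eV

Therefore:
φ = 8.9584 - 5.038 = 3.92 eV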